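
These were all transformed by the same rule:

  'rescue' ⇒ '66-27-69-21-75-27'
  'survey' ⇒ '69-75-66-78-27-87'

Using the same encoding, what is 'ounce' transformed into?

57-75-54-21-27

r(#18)→66 and e(#5)→27: differences scale by 3, so n = 3·pos + 12. Each letter becomes 3×(its alphabet position, a=1..z=26) + 12.
Applying it to ounce: o=15→57, u=21→75, n=14→54, c=3→21, e=5→27.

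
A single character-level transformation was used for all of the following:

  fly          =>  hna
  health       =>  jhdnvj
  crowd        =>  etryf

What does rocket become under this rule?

tremhv

The shift depends on letter class: consonant f→h is +2, but vowel e→h is +3. Vowels shift forward by 3 and consonants shift forward by 2.
For rocket: r(cons)+2=t, o(vowel)+3=r, c(cons)+2=e, k(cons)+2=m, e(vowel)+3=h, t(cons)+2=v.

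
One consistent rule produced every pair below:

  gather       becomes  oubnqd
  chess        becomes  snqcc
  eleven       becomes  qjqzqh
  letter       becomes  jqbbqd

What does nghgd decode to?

g(6)→o(14) and a(0)→u(20) fit y≡25x+20 (mod 26); the inverse of 25 mod 26 is 25. This is an affine cipher: with a=0,…,z=25, each position x becomes (25x+20) mod 26.
Decoding nghgd: n(13)→25·(13−20)≡7=h; g(6)→25·(6−20)≡14=o; h(7)→25·(7−20)≡13=n; g(6)→25·(6−20)≡14=o; d(3)→25·(3−20)≡17=r (all mod 26).

honor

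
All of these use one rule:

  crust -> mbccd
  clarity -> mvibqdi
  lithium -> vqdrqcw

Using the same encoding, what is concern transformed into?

mwxmmbx

The shift depends on letter class: consonant c→m is +10, but vowel u→c is +8. Two shifts are in play — +8 for a/e/i/o/u, +10 for every other letter.
For concern: c(cons)+10=m, o(vowel)+8=w, n(cons)+10=x, c(cons)+10=m, e(vowel)+8=m, r(cons)+10=b, n(cons)+10=x.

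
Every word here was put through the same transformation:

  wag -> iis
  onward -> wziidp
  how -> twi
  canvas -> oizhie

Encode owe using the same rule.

Vowels shift forward by 8 and consonants shift forward by 12.
On owe: o(vowel)+8=w, w(cons)+12=i, e(vowel)+8=m.

wim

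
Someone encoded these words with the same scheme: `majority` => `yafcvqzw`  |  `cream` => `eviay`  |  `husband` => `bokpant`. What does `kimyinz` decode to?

segment

m(12)→y(24) and a(0)→a(0) fit y≡15x+0 (mod 26); the inverse of 15 mod 26 is 7. Each letter's alphabet position (a=0..z=25) is mapped through 15·x+0 mod 26 — an affine cipher.
Reversing it on kimyinz: k(10)→7·(10−0)≡18=s; i(8)→7·(8−0)≡4=e; m(12)→7·(12−0)≡6=g; y(24)→7·(24−0)≡12=m; i(8)→7·(8−0)≡4=e; n(13)→7·(13−0)≡13=n; z(25)→7·(25−0)≡19=t (all mod 26).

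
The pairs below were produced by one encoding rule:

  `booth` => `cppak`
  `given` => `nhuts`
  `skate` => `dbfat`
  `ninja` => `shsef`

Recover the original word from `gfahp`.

ratio

This is an affine cipher: with a=0,…,z=25, each position x becomes (23x+5) mod 26.
Undoing it on gfahp: g(6)→17·(6−5)≡17=r; f(5)→17·(5−5)≡0=a; a(0)→17·(0−5)≡19=t; h(7)→17·(7−5)≡8=i; p(15)→17·(15−5)≡14=o (all mod 26).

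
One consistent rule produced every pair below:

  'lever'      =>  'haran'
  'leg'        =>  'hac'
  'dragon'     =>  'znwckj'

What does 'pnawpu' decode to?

treaty

Compare letters: l→h is +22, e→a is +22, v→r is +22 — a constant shift. It's a constant shift of +22 (ROT22).
Undoing it on pnawpu: p−22=t, n−22=r, a−22=e, w−22=a, p−22=t, u−22=y.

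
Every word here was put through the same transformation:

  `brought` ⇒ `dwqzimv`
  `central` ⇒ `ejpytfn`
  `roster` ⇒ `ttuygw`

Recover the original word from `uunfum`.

splash

Shifts by position in brought: pos 0: b→d (+2), pos 1: r→w (+5), pos 2: o→q (+2), pos 3: u→z (+5) — repeating every 2. It's a Vigenère-style cipher with numeric key [2,5]: position i shifts by key[i mod 2].
Decoding uunfum: u−2=s, u−5=p, n−2=l, f−5=a, u−2=s, m−5=h.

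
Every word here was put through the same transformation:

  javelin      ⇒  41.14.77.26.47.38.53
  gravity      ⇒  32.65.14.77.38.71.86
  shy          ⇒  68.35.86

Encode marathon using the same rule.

Each letter becomes 3×(its alphabet position, a=1..z=26) + 11.
On marathon: m=13→50, a=1→14, r=18→65, a=1→14, t=20→71, h=8→35, o=15→56, n=14→53.

50.14.65.14.71.35.56.53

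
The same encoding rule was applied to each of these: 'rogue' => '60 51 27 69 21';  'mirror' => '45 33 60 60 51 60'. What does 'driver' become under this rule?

18 60 33 72 21 60

r(#18)→60 and o(#15)→51: differences scale by 3, so n = 3·pos + 6. Each letter becomes 3×(its alphabet position, a=1..z=26) + 6.
On driver: d=4→18, r=18→60, i=9→33, v=22→72, e=5→21, r=18→60.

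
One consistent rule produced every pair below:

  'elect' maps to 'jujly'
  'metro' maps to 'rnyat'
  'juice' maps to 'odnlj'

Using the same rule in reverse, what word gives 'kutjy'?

It's a Vigenère-style cipher with numeric key [5,9]: position i shifts by key[i mod 2].
Undoing it on kutjy: k−5=f, u−9=l, t−5=o, j−9=a, y−5=t.

float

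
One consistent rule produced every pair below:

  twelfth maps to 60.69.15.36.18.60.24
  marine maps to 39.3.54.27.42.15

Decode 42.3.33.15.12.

t(#20)→60 and w(#23)→69: differences scale by 3, so n = 3·pos + 0. The formula is n = 3×(alphabet index, a=1).
Undoing it on 42.3.33.15.12: 42→(42−0)÷3=14=n, 3→(3−0)÷3=1=a, 33→(33−0)÷3=11=k, 15→(15−0)÷3=5=e, 12→(12−0)÷3=4=d.

naked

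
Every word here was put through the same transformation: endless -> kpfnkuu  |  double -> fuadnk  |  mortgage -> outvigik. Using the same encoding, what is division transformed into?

foxououp

Two shifts are in play — +6 for a/e/i/o/u, +2 for every other letter.
Applying it to division: d(cons)+2=f, i(vowel)+6=o, v(cons)+2=x, i(vowel)+6=o, s(cons)+2=u, i(vowel)+6=o, o(vowel)+6=u, n(cons)+2=p.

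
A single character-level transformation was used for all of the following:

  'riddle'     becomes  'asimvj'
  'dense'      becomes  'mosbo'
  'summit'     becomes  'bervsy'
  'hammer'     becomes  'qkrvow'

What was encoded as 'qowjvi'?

herald

Shifts by position in riddle: pos 0: r→a (+9), pos 1: i→s (+10), pos 2: d→i (+5), pos 3: d→m (+9), pos 4: l→v (+10), pos 5: e→j (+5) — repeating every 3. The shifts repeat in a cycle of length 3: positions 0,1,… shift by +9, +10, +5, then the pattern repeats.
Reversing it on qowjvi: q−9=h, o−10=e, w−5=r, j−9=a, v−10=l, i−5=d.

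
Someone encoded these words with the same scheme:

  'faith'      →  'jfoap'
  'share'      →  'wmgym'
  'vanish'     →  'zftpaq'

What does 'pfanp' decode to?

In faith: f→j is +4, a→f is +5, i→o is +6, t→a is +7 — the shift increases by 1 each position. The shift increases by 1 at each position, starting from +4: 4, 5, 6, ….
Undoing it on pfanp: p−4=l, f−5=a, a−6=u, n−7=g, p−8=h.

laugh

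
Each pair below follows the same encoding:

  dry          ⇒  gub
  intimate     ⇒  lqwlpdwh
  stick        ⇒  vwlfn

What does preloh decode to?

This is a Caesar cipher with shift 3.
Decoding preloh: p−3=m, r−3=o, e−3=b, l−3=i, o−3=l, h−3=e.

mobile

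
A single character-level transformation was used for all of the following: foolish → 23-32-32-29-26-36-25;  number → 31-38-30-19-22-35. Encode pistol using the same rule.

33-26-36-37-32-29

Letters become their 1-based position plus 17 (so a→18, b→19, …).
For pistol: p=16→33, i=9→26, s=19→36, t=20→37, o=15→32, l=12→29.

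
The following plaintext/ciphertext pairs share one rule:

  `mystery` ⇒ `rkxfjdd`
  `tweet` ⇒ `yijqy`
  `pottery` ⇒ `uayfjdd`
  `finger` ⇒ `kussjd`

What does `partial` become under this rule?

Shifts by position in mystery: pos 0: m→r (+5), pos 1: y→k (+12), pos 2: s→x (+5), pos 3: t→f (+12) — repeating every 2. It's a Vigenère-style cipher with numeric key [5,12]: position i shifts by key[i mod 2].
On partial: p+5=u, a+12=m, r+5=w, t+12=f, i+5=n, a+12=m, l+5=q.

umwfnmq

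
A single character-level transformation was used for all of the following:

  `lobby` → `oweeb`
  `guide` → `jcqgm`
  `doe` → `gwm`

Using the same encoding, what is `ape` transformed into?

The shift depends on letter class: consonant l→o is +3, but vowel o→w is +8. Two shifts are in play — +8 for a/e/i/o/u, +3 for every other letter.
For ape: a(vowel)+8=i, p(cons)+3=s, e(vowel)+8=m.

ism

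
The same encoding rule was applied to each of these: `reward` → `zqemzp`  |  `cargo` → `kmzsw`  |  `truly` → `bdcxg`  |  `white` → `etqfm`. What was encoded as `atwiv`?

Shifts by position in reward: pos 0: r→z (+8), pos 1: e→q (+12), pos 2: w→e (+8), pos 3: a→m (+12) — repeating every 2. A repeating key of period 2 is used — shifts +8, +12 over and over.
Decoding atwiv: a−8=s, t−12=h, w−8=o, i−12=w, v−8=n.

shown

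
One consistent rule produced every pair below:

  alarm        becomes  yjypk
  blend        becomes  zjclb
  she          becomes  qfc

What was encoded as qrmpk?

Compare letters: a→y is +24, l→j is +24, a→y is +24 — a constant shift. Every letter moves 24 places later in the alphabet, wrapping around z→a.
Decoding qrmpk: q−24=s, r−24=t, m−24=o, p−24=r, k−24=m.

storm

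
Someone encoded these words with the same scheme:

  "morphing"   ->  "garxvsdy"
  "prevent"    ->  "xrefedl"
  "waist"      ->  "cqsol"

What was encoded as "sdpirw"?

injury

m(12)→g(6) and o(14)→a(0) fit y≡23x+16 (mod 26); the inverse of 23 mod 26 is 17. Each letter's alphabet position (a=0..z=25) is mapped through 23·x+16 mod 26 — an affine cipher.
Undoing it on sdpirw: s(18)→17·(18−16)≡8=i; d(3)→17·(3−16)≡13=n; p(15)→17·(15−16)≡9=j; i(8)→17·(8−16)≡20=u; r(17)→17·(17−16)≡17=r; w(22)→17·(22−16)≡24=y (all mod 26).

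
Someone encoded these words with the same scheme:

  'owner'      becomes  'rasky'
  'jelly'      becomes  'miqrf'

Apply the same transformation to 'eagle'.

helrl

In owner: o→r is +3, w→a is +4, n→s is +5, e→k is +6 — the shift increases by 1 each position. Letter i (0-indexed) is shifted by i+3, so successive shifts are 3, 4, 5, ….
Applying it to eagle: e+3=h, a+4=e, g+5=l, l+6=r, e+7=l.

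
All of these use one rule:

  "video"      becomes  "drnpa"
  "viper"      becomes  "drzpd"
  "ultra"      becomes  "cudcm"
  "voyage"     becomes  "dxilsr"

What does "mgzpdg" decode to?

expert

Each letter shifts forward by (position + 8), i.e. 8, 9, 10, … — the shift grows by one for each successive letter.
Decoding mgzpdg: m−8=e, g−9=x, z−10=p, p−11=e, d−12=r, g−13=t.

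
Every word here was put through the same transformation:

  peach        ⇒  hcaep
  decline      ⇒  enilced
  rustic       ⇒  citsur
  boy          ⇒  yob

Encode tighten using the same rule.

The output letters match the input read backwards: peach reversed is hcaep. It's just the letters in reverse order.
For tighten: reverse → nethgit.

nethgit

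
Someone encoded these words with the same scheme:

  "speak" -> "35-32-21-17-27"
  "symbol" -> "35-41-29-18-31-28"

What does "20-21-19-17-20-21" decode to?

decade

s is letter #19 and maps to 35: an offset of 16. The number is (letter's place in the alphabet, a=1) + 16.
Undoing it on 20-21-19-17-20-21: 20→(20−16)÷1=4=d, 21→(21−16)÷1=5=e, 19→(19−16)÷1=3=c, 17→(17−16)÷1=1=a, 20→(20−16)÷1=4=d, 21→(21−16)÷1=5=e.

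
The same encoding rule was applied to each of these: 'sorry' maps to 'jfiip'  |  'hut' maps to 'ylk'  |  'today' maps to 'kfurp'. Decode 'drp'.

Compare letters: s→j is +17, o→f is +17, r→i is +17 — a constant shift. This is a Caesar cipher with shift 17.
Undoing it on drp: d−17=m, r−17=a, p−17=y.

may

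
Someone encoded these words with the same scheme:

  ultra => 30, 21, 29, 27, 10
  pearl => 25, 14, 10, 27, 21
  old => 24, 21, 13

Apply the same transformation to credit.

12, 27, 14, 13, 18, 29

u is letter #21 and maps to 30: an offset of 9. Letters become their 1-based position plus 9 (so a→10, b→11, …).
On credit: c=3→12, r=18→27, e=5→14, d=4→13, i=9→18, t=20→29.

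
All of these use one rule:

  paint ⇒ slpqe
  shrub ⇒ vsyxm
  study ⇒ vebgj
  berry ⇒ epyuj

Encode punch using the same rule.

sfufs

Shifts by position in paint: pos 0: p→s (+3), pos 1: a→l (+11), pos 2: i→p (+7), pos 3: n→q (+3), pos 4: t→e (+11) — repeating every 3. The shifts repeat in a cycle of length 3: positions 0,1,… shift by +3, +11, +7, then the pattern repeats.
For punch: p+3=s, u+11=f, n+7=u, c+3=f, h+11=s.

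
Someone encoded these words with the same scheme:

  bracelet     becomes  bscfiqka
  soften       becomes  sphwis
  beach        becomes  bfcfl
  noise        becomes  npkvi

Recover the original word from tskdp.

trial

In bracelet: b→b is +0, r→s is +1, a→c is +2, c→f is +3 — the shift increases by 1 each position. Letter i (0-indexed) is shifted by i+0, so successive shifts are 0, 1, 2, ….
Undoing it on tskdp: t−0=t, s−1=r, k−2=i, d−3=a, p−4=l.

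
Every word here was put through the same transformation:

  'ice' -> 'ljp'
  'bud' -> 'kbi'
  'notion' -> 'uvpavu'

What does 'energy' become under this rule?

The output letters match the input read backwards, each shifted +7: ice reversed is eci. Two steps: reverse the string, then apply a Caesar shift of +7.
For energy: reverse → ygrene; then shift: y+7=f, g+7=n, r+7=y, e+7=l, n+7=u, e+7=l.

fnylul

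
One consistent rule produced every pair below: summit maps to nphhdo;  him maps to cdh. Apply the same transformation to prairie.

Compare letters: s→n is +21, u→p is +21, m→h is +21 — a constant shift. Each letter is shifted forward by 21 in the alphabet (a Caesar shift of +21).
For prairie: p+21=k, r+21=m, a+21=v, i+21=d, r+21=m, i+21=d, e+21=z.

kmvdmdz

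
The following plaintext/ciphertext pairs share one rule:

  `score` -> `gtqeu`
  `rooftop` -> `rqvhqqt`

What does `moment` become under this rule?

vpgoqo

The output letters match the input read backwards, each shifted +2: score reversed is erocs. Two steps: reverse the string, then apply a Caesar shift of +2.
On moment: reverse → tnemom; then shift: t+2=v, n+2=p, e+2=g, m+2=o, o+2=q, m+2=o.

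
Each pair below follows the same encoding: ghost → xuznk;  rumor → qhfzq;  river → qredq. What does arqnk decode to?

first

g(6)→x(23) and h(7)→u(20) fit y≡23x+15 (mod 26); the inverse of 23 mod 26 is 17. Treating letters as 0–25, the rule is x ↦ 23x + 15 (mod 26).
Undoing it on arqnk: a(0)→17·(0−15)≡5=f; r(17)→17·(17−15)≡8=i; q(16)→17·(16−15)≡17=r; n(13)→17·(13−15)≡18=s; k(10)→17·(10−15)≡19=t (all mod 26).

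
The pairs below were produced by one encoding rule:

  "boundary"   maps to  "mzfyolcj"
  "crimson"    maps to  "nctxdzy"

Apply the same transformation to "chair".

This is a Caesar cipher with shift 11.
Applying it to chair: c+11=n, h+11=s, a+11=l, i+11=t, r+11=c.

nsltc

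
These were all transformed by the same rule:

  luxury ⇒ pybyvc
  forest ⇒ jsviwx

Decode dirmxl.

zenith

It's a constant shift of +4 (ROT4).
Reversing it on dirmxl: d−4=z, i−4=e, r−4=n, m−4=i, x−4=t, l−4=h.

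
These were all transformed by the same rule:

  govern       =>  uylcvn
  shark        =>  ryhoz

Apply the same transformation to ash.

ozh

The output letters match the input read backwards, each shifted +7: govern reversed is nrevog. Two steps: reverse the string, then apply a Caesar shift of +7.
Applying it to ash: reverse → hsa; then shift: h+7=o, s+7=z, a+7=h.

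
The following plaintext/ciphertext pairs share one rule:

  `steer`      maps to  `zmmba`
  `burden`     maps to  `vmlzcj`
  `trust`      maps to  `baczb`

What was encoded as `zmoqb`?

Read the word backwards and shift each letter +8.
Undoing it on zmoqb: shift back: z−8=r, m−8=e, o−8=g, q−8=i, b−8=t → regit; then reverse → tiger.

tiger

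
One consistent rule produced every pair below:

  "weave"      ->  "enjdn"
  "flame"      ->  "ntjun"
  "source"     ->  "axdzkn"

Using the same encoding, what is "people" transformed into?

xnxxtn

The rule splits by letter class: vowels +9, consonants +8.
Applying it to people: p(cons)+8=x, e(vowel)+9=n, o(vowel)+9=x, p(cons)+8=x, l(cons)+8=t, e(vowel)+9=n.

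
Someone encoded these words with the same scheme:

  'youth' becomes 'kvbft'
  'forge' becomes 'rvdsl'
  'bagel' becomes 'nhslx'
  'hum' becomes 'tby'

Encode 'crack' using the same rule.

The shift depends on letter class: consonant y→k is +12, but vowel o→v is +7. Vowels shift forward by 7 and consonants shift forward by 12.
For crack: c(cons)+12=o, r(cons)+12=d, a(vowel)+7=h, c(cons)+12=o, k(cons)+12=w.

odhow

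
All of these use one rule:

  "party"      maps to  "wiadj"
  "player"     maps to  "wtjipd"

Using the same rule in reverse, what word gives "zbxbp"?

store

In party: p→w is +7, a→i is +8, r→a is +9, t→d is +10 — the shift increases by 1 each position. Each letter shifts forward by (position + 7), i.e. 7, 8, 9, … — the shift grows by one for each successive letter.
Decoding zbxbp: z−7=s, b−8=t, x−9=o, b−10=r, p−11=e.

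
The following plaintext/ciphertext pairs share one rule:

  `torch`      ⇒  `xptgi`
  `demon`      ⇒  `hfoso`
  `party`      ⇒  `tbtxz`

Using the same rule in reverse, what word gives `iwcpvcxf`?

Shifts by position in torch: pos 0: t→x (+4), pos 1: o→p (+1), pos 2: r→t (+2), pos 3: c→g (+4), pos 4: h→i (+1) — repeating every 3. The shifts repeat in a cycle of length 3: positions 0,1,… shift by +4, +1, +2, then the pattern repeats.
Reversing it on iwcpvcxf: i−4=e, w−1=v, c−2=a, p−4=l, v−1=u, c−2=a, x−4=t, f−1=e.

evaluate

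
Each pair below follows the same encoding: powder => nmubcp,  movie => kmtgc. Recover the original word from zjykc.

Compare letters: p→n is +24, o→m is +24, w→u is +24 — a constant shift. Every letter moves 24 places later in the alphabet, wrapping around z→a.
Decoding zjykc: z−24=b, j−24=l, y−24=a, k−24=m, c−24=e.

blame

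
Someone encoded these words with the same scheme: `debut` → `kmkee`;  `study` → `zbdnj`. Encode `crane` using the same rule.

jzjxp

The shift increases by 1 at each position, starting from +7: 7, 8, 9, ….
For crane: c+7=j, r+8=z, a+9=j, n+10=x, e+11=p.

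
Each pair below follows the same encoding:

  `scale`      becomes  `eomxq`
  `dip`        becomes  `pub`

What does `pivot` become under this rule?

buhaf

Every letter moves 12 places later in the alphabet, wrapping around z→a.
On pivot: p+12=b, i+12=u, v+12=h, o+12=a, t+12=f.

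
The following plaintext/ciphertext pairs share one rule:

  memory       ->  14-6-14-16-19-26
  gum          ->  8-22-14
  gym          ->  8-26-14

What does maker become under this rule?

14-2-12-6-19

m is letter #13 and maps to 14: an offset of 1. Letters become their 1-based position plus 1 (so a→2, b→3, …).
For maker: m=13→14, a=1→2, k=11→12, e=5→6, r=18→19.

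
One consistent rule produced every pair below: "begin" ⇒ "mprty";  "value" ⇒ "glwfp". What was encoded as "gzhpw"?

vowel

Compare letters: b→m is +11, e→p is +11, g→r is +11 — a constant shift. This is a Caesar cipher with shift 11.
Reversing it on gzhpw: g−11=v, z−11=o, h−11=w, p−11=e, w−11=l.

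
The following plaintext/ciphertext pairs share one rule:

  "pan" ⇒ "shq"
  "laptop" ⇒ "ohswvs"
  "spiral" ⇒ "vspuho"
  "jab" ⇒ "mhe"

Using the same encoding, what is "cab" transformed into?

fhe

The shift depends on letter class: consonant p→s is +3, but vowel a→h is +7. The rule splits by letter class: vowels +7, consonants +3.
On cab: c(cons)+3=f, a(vowel)+7=h, b(cons)+3=e.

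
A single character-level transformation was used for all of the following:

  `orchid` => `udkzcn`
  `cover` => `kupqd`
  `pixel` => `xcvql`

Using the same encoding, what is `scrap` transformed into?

o(14)→u(20) and r(17)→d(3) fit y≡3x+4 (mod 26); the inverse of 3 mod 26 is 9. Each letter's alphabet position (a=0..z=25) is mapped through 3·x+4 mod 26 — an affine cipher.
Applying it to scrap: s(18)→3·18+4≡6=g; c(2)→3·2+4≡10=k; r(17)→3·17+4≡3=d; a(0)→3·0+4≡4=e; p(15)→3·15+4≡23=x (all mod 26).

gkdex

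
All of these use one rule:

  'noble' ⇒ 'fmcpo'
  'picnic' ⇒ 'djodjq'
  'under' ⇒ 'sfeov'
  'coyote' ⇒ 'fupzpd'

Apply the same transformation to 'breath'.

Two steps: reverse the string, then apply a Caesar shift of +1.
On breath: reverse → htaerb; then shift: h+1=i, t+1=u, a+1=b, e+1=f, r+1=s, b+1=c.

iubfsc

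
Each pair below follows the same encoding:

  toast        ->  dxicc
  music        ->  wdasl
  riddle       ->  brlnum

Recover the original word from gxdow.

It's a Vigenère-style cipher with numeric key [10,9,8]: position i shifts by key[i mod 3].
Decoding gxdow: g−10=w, x−9=o, d−8=v, o−10=e, w−9=n.

woven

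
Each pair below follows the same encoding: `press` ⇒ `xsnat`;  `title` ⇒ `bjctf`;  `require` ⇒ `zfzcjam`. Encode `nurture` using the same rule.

The shifts repeat in a cycle of length 3: positions 0,1,… shift by +8, +1, +9, then the pattern repeats.
Applying it to nurture: n+8=v, u+1=v, r+9=a, t+8=b, u+1=v, r+9=a, e+8=m.

vvabvam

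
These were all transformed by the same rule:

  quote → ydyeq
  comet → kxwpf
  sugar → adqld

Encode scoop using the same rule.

In quote: q→y is +8, u→d is +9, o→y is +10, t→e is +11 — the shift increases by 1 each position. Letter i (0-indexed) is shifted by i+8, so successive shifts are 8, 9, 10, ….
Applying it to scoop: s+8=a, c+9=l, o+10=y, o+11=z, p+12=b.

alyzb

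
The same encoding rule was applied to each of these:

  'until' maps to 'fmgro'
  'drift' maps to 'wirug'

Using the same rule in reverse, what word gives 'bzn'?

Letters are reflected about the middle of the alphabet (position → 25−position): Atbash.
Decoding bzn: b↔y, z↔a, n↔m.

yam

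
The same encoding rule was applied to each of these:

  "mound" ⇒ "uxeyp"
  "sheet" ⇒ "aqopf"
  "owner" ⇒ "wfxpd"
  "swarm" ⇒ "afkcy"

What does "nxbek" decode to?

In mound: m→u is +8, o→x is +9, u→e is +10, n→y is +11 — the shift increases by 1 each position. The shift increases by 1 at each position, starting from +8: 8, 9, 10, ….
Decoding nxbek: n−8=f, x−9=o, b−10=r, e−11=t, k−12=y.

forty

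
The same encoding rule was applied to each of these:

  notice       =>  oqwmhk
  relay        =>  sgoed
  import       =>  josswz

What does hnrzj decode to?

glove

Letter i (0-indexed) is shifted by i+1, so successive shifts are 1, 2, 3, ….
Decoding hnrzj: h−1=g, n−2=l, r−3=o, z−4=v, j−5=e.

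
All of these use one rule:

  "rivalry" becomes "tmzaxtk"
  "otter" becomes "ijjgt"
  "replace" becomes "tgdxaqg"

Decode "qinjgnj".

content

r(17)→t(19) and i(8)→m(12) fit y≡21x+0 (mod 26); the inverse of 21 mod 26 is 5. Treating letters as 0–25, the rule is x ↦ 21x + 0 (mod 26).
Undoing it on qinjgnj: q(16)→5·(16−0)≡2=c; i(8)→5·(8−0)≡14=o; n(13)→5·(13−0)≡13=n; j(9)→5·(9−0)≡19=t; g(6)→5·(6−0)≡4=e; n(13)→5·(13−0)≡13=n; j(9)→5·(9−0)≡19=t (all mod 26).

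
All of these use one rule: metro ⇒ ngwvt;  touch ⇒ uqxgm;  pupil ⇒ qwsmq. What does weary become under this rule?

In metro: m→n is +1, e→g is +2, t→w is +3, r→v is +4 — the shift increases by 1 each position. The shift increases by 1 at each position, starting from +1: 1, 2, 3, ….
For weary: w+1=x, e+2=g, a+3=d, r+4=v, y+5=d.

xgdvd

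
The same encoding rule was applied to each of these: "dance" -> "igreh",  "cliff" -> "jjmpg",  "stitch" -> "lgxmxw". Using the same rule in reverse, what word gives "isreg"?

canoe

The output letters match the input read backwards, each shifted +4: dance reversed is ecnad. Read the word backwards and shift each letter +4.
Reversing it on isreg: shift back: i−4=e, s−4=o, r−4=n, e−4=a, g−4=c → eonac; then reverse → canoe.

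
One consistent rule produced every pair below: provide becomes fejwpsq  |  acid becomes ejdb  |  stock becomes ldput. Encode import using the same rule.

uspqnj

The output letters match the input read backwards, each shifted +1: provide reversed is edivorp. Read the word backwards and shift each letter +1.
On import: reverse → tropmi; then shift: t+1=u, r+1=s, o+1=p, p+1=q, m+1=n, i+1=j.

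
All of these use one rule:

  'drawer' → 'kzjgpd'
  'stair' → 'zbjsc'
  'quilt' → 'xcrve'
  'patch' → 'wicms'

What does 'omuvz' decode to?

In drawer: d→k is +7, r→z is +8, a→j is +9, w→g is +10 — the shift increases by 1 each position. Letter i (0-indexed) is shifted by i+7, so successive shifts are 7, 8, 9, ….
Undoing it on omuvz: o−7=h, m−8=e, u−9=l, v−10=l, z−11=o.

hello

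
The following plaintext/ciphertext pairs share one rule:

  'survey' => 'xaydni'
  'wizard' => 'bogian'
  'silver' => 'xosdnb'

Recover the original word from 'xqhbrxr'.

In survey: s→x is +5, u→a is +6, r→y is +7, v→d is +8 — the shift increases by 1 each position. The shift increases by 1 at each position, starting from +5: 5, 6, 7, ….
Undoing it on xqhbrxr: x−5=s, q−6=k, h−7=a, b−8=t, r−9=i, x−10=n, r−11=g.

skating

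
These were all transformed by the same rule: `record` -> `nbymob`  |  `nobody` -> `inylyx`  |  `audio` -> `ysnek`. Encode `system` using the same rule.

The output letters match the input read backwards, each shifted +10: record reversed is drocer. Read the word backwards and shift each letter +10.
On system: reverse → metsys; then shift: m+10=w, e+10=o, t+10=d, s+10=c, y+10=i, s+10=c.

wodcic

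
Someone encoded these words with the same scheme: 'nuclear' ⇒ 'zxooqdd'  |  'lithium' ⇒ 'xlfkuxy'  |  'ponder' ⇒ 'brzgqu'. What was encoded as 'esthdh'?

sphere

A repeating key of period 2 is used — shifts +12, +3 over and over.
Reversing it on esthdh: e−12=s, s−3=p, t−12=h, h−3=e, d−12=r, h−3=e.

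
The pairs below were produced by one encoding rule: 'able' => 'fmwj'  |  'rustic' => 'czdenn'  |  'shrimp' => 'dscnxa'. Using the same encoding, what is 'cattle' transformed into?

The shift depends on letter class: consonant b→m is +11, but vowel a→f is +5. Two shifts are in play — +5 for a/e/i/o/u, +11 for every other letter.
For cattle: c(cons)+11=n, a(vowel)+5=f, t(cons)+11=e, t(cons)+11=e, l(cons)+11=w, e(vowel)+5=j.

nfeewj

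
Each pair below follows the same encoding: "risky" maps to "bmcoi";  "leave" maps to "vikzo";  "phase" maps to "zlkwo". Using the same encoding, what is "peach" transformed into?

zikgr

The shifts repeat in a cycle of length 2: positions 0,1,… shift by +10, +4, then the pattern repeats.
On peach: p+10=z, e+4=i, a+10=k, c+4=g, h+10=r.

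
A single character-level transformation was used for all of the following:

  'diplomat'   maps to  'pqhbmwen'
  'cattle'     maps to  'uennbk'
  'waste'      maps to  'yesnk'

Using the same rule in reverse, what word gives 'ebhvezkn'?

d(3)→p(15) and i(8)→q(16) fit y≡21x+4 (mod 26); the inverse of 21 mod 26 is 5. Each letter's alphabet position (a=0..z=25) is mapped through 21·x+4 mod 26 — an affine cipher.
Reversing it on ebhvezkn: e(4)→5·(4−4)≡0=a; b(1)→5·(1−4)≡11=l; h(7)→5·(7−4)≡15=p; v(21)→5·(21−4)≡7=h; e(4)→5·(4−4)≡0=a; z(25)→5·(25−4)≡1=b; k(10)→5·(10−4)≡4=e; n(13)→5·(13−4)≡19=t (all mod 26).

alphabet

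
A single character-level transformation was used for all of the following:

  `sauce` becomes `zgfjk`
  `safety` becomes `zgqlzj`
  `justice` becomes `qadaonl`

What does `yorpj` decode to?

Shifts by position in sauce: pos 0: s→z (+7), pos 1: a→g (+6), pos 2: u→f (+11), pos 3: c→j (+7), pos 4: e→k (+6) — repeating every 3. A repeating key of period 3 is used — shifts +7, +6, +11 over and over.
Undoing it on yorpj: y−7=r, o−6=i, r−11=g, p−7=i, j−6=d.

rigid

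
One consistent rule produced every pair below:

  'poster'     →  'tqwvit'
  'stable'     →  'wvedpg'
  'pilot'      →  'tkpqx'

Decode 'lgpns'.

hello

Shifts by position in poster: pos 0: p→t (+4), pos 1: o→q (+2), pos 2: s→w (+4), pos 3: t→v (+2) — repeating every 2. It's a Vigenère-style cipher with numeric key [4,2]: position i shifts by key[i mod 2].
Decoding lgpns: l−4=h, g−2=e, p−4=l, n−2=l, s−4=o.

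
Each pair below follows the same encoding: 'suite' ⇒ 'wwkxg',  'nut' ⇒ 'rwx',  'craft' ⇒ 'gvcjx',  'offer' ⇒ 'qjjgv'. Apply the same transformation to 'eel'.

The shift depends on letter class: consonant s→w is +4, but vowel u→w is +2. The rule splits by letter class: vowels +2, consonants +4.
For eel: e(vowel)+2=g, e(vowel)+2=g, l(cons)+4=p.

ggp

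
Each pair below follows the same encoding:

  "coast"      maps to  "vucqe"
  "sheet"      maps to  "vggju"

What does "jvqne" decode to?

cloth

Two steps: reverse the string, then apply a Caesar shift of +2.
Reversing it on jvqne: shift back: j−2=h, v−2=t, q−2=o, n−2=l, e−2=c → htolc; then reverse → cloth.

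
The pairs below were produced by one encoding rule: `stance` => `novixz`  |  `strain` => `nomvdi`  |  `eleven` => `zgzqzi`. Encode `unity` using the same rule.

pidot

Compare letters: s→n is +21, t→o is +21, a→v is +21 — a constant shift. It's a constant shift of +21 (ROT21).
Applying it to unity: u+21=p, n+21=i, i+21=d, t+21=o, y+21=t.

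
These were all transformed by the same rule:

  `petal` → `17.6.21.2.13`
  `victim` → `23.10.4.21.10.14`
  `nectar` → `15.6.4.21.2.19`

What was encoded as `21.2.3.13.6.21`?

p is letter #16 and maps to 17: an offset of 1. Each letter is replaced by its alphabet position (a=1..z=26) + 1.
Reversing it on 21.2.3.13.6.21: 21→(21−1)÷1=20=t, 2→(2−1)÷1=1=a, 3→(3−1)÷1=2=b, 13→(13−1)÷1=12=l, 6→(6−1)÷1=5=e, 21→(21−1)÷1=20=t.

tablet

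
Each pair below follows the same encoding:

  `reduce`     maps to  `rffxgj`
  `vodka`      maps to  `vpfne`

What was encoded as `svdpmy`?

submit

In reduce: r→r is +0, e→f is +1, d→f is +2, u→x is +3 — the shift increases by 1 each position. The shift increases by 1 at each position, starting from +0: 0, 1, 2, ….
Reversing it on svdpmy: s−0=s, v−1=u, d−2=b, p−3=m, m−4=i, y−5=t.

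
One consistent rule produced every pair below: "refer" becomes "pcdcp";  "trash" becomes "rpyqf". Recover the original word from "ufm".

who

Compare letters: r→p is +24, e→c is +24, f→d is +24 — a constant shift. This is a Caesar cipher with shift 24.
Reversing it on ufm: u−24=w, f−24=h, m−24=o.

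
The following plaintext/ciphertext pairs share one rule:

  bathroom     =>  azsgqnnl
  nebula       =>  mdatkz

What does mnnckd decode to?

noodle

Every letter moves 25 places later in the alphabet, wrapping around z→a.
Decoding mnnckd: m−25=n, n−25=o, n−25=o, c−25=d, k−25=l, d−25=e.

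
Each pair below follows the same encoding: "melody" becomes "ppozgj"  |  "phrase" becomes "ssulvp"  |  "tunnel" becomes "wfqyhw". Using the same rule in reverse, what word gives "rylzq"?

It's a Vigenère-style cipher with numeric key [3,11]: position i shifts by key[i mod 2].
Decoding rylzq: r−3=o, y−11=n, l−3=i, z−11=o, q−3=n.

onion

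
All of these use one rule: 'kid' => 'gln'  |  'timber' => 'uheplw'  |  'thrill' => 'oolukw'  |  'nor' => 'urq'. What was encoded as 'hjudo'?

large

The output letters match the input read backwards, each shifted +3: kid reversed is dik. The word is reversed, then every letter is shifted forward by 3.
Undoing it on hjudo: shift back: h−3=e, j−3=g, u−3=r, d−3=a, o−3=l → egral; then reverse → large.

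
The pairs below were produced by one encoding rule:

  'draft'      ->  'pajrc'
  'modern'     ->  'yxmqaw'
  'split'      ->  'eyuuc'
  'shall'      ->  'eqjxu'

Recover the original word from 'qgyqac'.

expert

Shifts by position in draft: pos 0: d→p (+12), pos 1: r→a (+9), pos 2: a→j (+9), pos 3: f→r (+12), pos 4: t→c (+9) — repeating every 3. The shifts repeat in a cycle of length 3: positions 0,1,… shift by +12, +9, +9, then the pattern repeats.
Decoding qgyqac: q−12=e, g−9=x, y−9=p, q−12=e, a−9=r, c−9=t.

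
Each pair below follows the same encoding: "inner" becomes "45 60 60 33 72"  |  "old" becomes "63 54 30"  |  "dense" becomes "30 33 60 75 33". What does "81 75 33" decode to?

use

i(#9)→45 and n(#14)→60: differences scale by 3, so n = 3·pos + 18. Each letter becomes 3×(its alphabet position, a=1..z=26) + 18.
Decoding 81 75 33: 81→(81−18)÷3=21=u, 75→(75−18)÷3=19=s, 33→(33−18)÷3=5=e.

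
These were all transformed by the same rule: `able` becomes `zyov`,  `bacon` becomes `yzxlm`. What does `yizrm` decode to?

Each letter is replaced by its mirror in the alphabet: a↔z, b↔y, c↔x, and so on (the Atbash cipher).
Decoding yizrm: y↔b, i↔r, z↔a, r↔i, m↔n.

brain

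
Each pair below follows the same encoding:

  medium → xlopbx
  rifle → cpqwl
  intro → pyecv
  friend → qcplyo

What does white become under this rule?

The shift depends on letter class: consonant m→x is +11, but vowel e→l is +7. Vowels shift forward by 7 and consonants shift forward by 11.
Applying it to white: w(cons)+11=h, h(cons)+11=s, i(vowel)+7=p, t(cons)+11=e, e(vowel)+7=l.

hspel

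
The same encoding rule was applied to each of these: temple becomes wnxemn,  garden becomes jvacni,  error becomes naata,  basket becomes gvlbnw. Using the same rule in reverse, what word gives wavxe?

tramp

t(19)→w(22) and e(4)→n(13) fit y≡11x+21 (mod 26); the inverse of 11 mod 26 is 19. Each letter's alphabet position (a=0..z=25) is mapped through 11·x+21 mod 26 — an affine cipher.
Undoing it on wavxe: w(22)→19·(22−21)≡19=t; a(0)→19·(0−21)≡17=r; v(21)→19·(21−21)≡0=a; x(23)→19·(23−21)≡12=m; e(4)→19·(4−21)≡15=p (all mod 26).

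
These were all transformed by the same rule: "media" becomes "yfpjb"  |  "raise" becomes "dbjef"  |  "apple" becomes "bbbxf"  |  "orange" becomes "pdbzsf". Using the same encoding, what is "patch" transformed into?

The shift depends on letter class: consonant m→y is +12, but vowel e→f is +1. Two shifts are in play — +1 for a/e/i/o/u, +12 for every other letter.
On patch: p(cons)+12=b, a(vowel)+1=b, t(cons)+12=f, c(cons)+12=o, h(cons)+12=t.

bbfot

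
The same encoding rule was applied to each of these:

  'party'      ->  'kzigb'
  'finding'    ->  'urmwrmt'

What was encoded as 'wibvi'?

dryer

Each pair mirrors across the alphabet (p↔k, a↔z, r↔i): positions sum to 25. This is the alphabet-reversal cipher (Atbash): a becomes z, b becomes y, etc.
Undoing it on wibvi: w↔d, i↔r, b↔y, v↔e, i↔r.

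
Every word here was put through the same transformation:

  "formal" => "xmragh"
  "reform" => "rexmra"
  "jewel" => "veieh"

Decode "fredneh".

pretzel

f(5)→x(23) and o(14)→m(12) fit y≡19x+6 (mod 26); the inverse of 19 mod 26 is 11. This is an affine cipher: with a=0,…,z=25, each position x becomes (19x+6) mod 26.
Decoding fredneh: f(5)→11·(5−6)≡15=p; r(17)→11·(17−6)≡17=r; e(4)→11·(4−6)≡4=e; d(3)→11·(3−6)≡19=t; n(13)→11·(13−6)≡25=z; e(4)→11·(4−6)≡4=e; h(7)→11·(7−6)≡11=l (all mod 26).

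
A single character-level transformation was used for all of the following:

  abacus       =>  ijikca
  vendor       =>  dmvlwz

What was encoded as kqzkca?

It's a constant shift of +8 (ROT8).
Reversing it on kqzkca: k−8=c, q−8=i, z−8=r, k−8=c, c−8=u, a−8=s.

circus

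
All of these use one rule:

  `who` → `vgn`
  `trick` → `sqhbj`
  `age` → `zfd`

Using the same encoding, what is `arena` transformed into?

Compare letters: w→v is +25, h→g is +25, o→n is +25 — a constant shift. This is a Caesar cipher with shift 25.
For arena: a+25=z, r+25=q, e+25=d, n+25=m, a+25=z.

zqdmz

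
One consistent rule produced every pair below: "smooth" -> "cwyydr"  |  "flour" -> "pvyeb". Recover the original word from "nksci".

Compare letters: s→c is +10, m→w is +10, o→y is +10 — a constant shift. This is a Caesar cipher with shift 10.
Reversing it on nksci: n−10=d, k−10=a, s−10=i, c−10=s, i−10=y.

daisy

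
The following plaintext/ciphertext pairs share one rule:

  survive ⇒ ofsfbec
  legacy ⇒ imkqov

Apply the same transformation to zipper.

bozzsj

The output letters match the input read backwards, each shifted +10: survive reversed is evivrus. The word is reversed, then every letter is shifted forward by 10.
For zipper: reverse → reppiz; then shift: r+10=b, e+10=o, p+10=z, p+10=z, i+10=s, z+10=j.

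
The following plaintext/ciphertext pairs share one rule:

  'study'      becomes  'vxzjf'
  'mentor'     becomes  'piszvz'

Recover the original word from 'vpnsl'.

The shift increases by 1 at each position, starting from +3: 3, 4, 5, ….
Reversing it on vpnsl: v−3=s, p−4=l, n−5=i, s−6=m, l−7=e.

slime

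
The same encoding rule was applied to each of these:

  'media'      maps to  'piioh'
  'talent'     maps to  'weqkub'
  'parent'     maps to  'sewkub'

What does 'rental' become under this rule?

In media: m→p is +3, e→i is +4, d→i is +5, i→o is +6 — the shift increases by 1 each position. Each letter shifts forward by (position + 3), i.e. 3, 4, 5, … — the shift grows by one for each successive letter.
For rental: r+3=u, e+4=i, n+5=s, t+6=z, a+7=h, l+8=t.

uiszht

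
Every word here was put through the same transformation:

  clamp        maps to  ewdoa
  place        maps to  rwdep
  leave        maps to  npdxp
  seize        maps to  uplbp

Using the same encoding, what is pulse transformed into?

rfoup

Shifts by position in clamp: pos 0: c→e (+2), pos 1: l→w (+11), pos 2: a→d (+3), pos 3: m→o (+2), pos 4: p→a (+11) — repeating every 3. The shifts repeat in a cycle of length 3: positions 0,1,… shift by +2, +11, +3, then the pattern repeats.
On pulse: p+2=r, u+11=f, l+3=o, s+2=u, e+11=p.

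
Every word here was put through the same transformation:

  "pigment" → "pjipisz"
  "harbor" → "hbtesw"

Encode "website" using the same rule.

wfdvmyk

In pigment: p→p is +0, i→j is +1, g→i is +2, m→p is +3 — the shift increases by 1 each position. The shift increases by 1 at each position, starting from +0: 0, 1, 2, ….
For website: w+0=w, e+1=f, b+2=d, s+3=v, i+4=m, t+5=y, e+6=k.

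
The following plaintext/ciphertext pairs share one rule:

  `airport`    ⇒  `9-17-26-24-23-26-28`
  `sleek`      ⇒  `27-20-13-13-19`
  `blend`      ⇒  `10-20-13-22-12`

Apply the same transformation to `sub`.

27-29-10

The number is (letter's place in the alphabet, a=1) + 8.
Applying it to sub: s=19→27, u=21→29, b=2→10.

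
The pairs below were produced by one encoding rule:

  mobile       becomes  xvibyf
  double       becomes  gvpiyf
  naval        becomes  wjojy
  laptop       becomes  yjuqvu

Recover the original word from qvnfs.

m(12)→x(23) and o(14)→v(21) fit y≡25x+9 (mod 26); the inverse of 25 mod 26 is 25. Each letter's alphabet position (a=0..z=25) is mapped through 25·x+9 mod 26 — an affine cipher.
Reversing it on qvnfs: q(16)→25·(16−9)≡19=t; v(21)→25·(21−9)≡14=o; n(13)→25·(13−9)≡22=w; f(5)→25·(5−9)≡4=e; s(18)→25·(18−9)≡17=r (all mod 26).

tower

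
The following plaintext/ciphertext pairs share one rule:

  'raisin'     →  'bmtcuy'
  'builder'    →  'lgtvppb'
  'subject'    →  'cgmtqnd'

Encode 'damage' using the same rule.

nmxksp

The shifts repeat in a cycle of length 3: positions 0,1,… shift by +10, +12, +11, then the pattern repeats.
For damage: d+10=n, a+12=m, m+11=x, a+10=k, g+12=s, e+11=p.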